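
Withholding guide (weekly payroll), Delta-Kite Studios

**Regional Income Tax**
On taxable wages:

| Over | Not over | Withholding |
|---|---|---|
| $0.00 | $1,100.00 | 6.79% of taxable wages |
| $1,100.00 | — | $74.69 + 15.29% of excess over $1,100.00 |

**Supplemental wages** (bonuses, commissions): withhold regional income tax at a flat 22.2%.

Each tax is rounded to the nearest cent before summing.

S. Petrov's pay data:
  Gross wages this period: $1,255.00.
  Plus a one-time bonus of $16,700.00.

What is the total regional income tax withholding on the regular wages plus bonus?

Regional Income Tax: taxable = $1,255.00
  $74.69 + 15.29% × ($1,255.00 − $1,100.00) = $74.69 + 15.29% × $155.00 = $98.39
Supplemental (22.2% flat on bonus): 22.2% × $16,700.00 = $3,707.40
Total regional income tax: $98.39 + $3,707.40 = $3,805.79

$3,805.79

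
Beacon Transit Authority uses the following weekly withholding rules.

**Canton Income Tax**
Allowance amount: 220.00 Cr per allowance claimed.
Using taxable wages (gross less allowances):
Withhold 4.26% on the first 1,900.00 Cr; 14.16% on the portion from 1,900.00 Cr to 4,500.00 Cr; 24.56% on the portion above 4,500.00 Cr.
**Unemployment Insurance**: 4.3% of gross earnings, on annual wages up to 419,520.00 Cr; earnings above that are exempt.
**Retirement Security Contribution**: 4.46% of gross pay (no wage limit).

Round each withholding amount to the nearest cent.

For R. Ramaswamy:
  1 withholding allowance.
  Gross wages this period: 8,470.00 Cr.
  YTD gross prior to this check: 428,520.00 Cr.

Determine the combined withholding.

Canton Income Tax: taxable = 8,470.00 Cr − 1×220.00 Cr = 8,250.00 Cr
  449.10 Cr + 24.56% × (8,250.00 Cr − 4,500.00 Cr) = 449.10 Cr + 24.56% × 3,750.00 Cr = 1,370.10 Cr
Unemployment Insurance: YTD 428,520.00 Cr ≥ cap 419,520.00 Cr → 0.00 Cr
Retirement Security Contribution: 4.46% × 8,470.00 Cr = 377.76 Cr
Total: 1,370.10 Cr + 0.00 Cr + 377.76 Cr = 1,747.86 Cr

1,747.86 Cr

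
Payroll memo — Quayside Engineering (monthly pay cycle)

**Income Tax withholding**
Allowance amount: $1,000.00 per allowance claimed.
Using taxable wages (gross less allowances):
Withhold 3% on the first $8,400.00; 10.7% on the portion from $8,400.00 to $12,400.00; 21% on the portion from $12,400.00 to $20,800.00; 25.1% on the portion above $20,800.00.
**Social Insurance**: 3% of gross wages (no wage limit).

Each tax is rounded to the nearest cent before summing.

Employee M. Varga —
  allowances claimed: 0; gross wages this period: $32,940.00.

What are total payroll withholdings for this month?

Income Tax: taxable = $32,940.00
  $2,444.00 + 25.1% × ($32,940.00 − $20,800.00) = $2,444.00 + 25.1% × $12,140.00 = $5,491.14
Social Insurance: 3% × $32,940.00 = $988.20
Total: $5,491.14 + $988.20 = $6,479.34

$6,479.34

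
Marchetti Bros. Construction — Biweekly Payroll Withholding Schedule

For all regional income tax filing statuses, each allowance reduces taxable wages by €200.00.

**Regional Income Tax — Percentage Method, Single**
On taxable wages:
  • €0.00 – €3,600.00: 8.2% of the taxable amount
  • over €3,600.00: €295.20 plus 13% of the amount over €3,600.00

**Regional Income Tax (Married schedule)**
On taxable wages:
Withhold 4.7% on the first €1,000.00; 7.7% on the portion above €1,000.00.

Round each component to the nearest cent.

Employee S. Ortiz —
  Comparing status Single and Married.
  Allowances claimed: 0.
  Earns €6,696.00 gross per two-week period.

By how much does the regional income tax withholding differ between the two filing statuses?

€212.09

Regional Income Tax (Single): taxable = €6,696.00
  €295.20 + 13% × (€6,696.00 − €3,600.00) = €295.20 + 13% × €3,096.00 = €697.68
Regional Income Tax (Married): taxable = €6,696.00
  €47.00 + 7.7% × (€6,696.00 − €1,000.00) = €47.00 + 7.7% × €5,696.00 = €485.59
Difference: |€697.68 − €485.59| = €212.09 (higher under Single)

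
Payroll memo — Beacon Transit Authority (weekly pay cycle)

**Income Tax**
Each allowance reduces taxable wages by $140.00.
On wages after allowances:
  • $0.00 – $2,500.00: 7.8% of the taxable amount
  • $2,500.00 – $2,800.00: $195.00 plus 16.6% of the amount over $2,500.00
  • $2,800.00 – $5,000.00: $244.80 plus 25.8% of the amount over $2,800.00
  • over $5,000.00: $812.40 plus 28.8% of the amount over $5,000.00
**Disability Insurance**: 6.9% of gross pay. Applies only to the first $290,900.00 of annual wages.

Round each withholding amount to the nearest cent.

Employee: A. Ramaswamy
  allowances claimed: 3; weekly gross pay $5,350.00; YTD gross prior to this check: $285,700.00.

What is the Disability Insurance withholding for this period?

$358.80

Disability Insurance: cap $290,900.00 − YTD $285,700.00 = $5,200.00 subject; 6.9% × $5,200.00 = $358.80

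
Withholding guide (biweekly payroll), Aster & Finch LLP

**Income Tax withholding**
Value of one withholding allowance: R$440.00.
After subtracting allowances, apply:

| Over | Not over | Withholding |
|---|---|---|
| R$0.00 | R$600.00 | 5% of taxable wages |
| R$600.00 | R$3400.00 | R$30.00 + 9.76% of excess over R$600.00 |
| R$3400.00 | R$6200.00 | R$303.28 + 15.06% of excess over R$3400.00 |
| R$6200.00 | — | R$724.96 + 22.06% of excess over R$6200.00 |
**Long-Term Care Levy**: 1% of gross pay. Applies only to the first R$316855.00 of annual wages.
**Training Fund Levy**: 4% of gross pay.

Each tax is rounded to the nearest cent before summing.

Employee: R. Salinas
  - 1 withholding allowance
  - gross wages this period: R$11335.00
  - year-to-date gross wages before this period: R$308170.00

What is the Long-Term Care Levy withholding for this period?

R$86.85

Long-Term Care Levy: cap R$316855.00 − YTD R$308170.00 = R$8685.00 subject; 1% × R$8685.00 = R$86.85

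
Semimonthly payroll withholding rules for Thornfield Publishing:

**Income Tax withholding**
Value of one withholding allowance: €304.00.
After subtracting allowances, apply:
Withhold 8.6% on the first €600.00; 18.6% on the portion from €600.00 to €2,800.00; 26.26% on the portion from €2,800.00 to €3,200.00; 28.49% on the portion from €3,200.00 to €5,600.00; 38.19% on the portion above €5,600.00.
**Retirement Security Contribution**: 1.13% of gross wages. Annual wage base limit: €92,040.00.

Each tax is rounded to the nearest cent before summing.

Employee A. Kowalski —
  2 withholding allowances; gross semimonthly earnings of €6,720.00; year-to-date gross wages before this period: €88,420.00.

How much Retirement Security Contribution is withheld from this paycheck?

Retirement Security Contribution: cap €92,040.00 − YTD €88,420.00 = €3,620.00 subject; 1.13% × €3,620.00 = €40.91

€40.91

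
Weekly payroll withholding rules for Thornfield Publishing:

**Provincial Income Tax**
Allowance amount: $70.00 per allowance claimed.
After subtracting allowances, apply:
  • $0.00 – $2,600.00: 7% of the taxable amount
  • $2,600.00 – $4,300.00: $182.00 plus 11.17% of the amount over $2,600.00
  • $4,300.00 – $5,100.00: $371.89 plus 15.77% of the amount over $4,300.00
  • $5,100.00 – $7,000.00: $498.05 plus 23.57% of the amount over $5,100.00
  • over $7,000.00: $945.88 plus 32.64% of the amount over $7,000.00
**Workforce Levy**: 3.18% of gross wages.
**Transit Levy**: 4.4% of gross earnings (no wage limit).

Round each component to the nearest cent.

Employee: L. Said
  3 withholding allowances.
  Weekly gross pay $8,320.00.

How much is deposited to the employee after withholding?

Provincial Income Tax: taxable = $8,320.00 − 3×$70.00 = $8,110.00
  $945.88 + 32.64% × ($8,110.00 − $7,000.00) = $945.88 + 32.64% × $1,110.00 = $1,308.18
Workforce Levy: 3.18% × $8,320.00 = $264.58
Transit Levy: 4.4% × $8,320.00 = $366.08
Total withheld: $1,308.18 + $264.58 + $366.08 = $1,938.84
Net pay: $8,320.00 − $1,938.84 = $6,381.16

$6,381.16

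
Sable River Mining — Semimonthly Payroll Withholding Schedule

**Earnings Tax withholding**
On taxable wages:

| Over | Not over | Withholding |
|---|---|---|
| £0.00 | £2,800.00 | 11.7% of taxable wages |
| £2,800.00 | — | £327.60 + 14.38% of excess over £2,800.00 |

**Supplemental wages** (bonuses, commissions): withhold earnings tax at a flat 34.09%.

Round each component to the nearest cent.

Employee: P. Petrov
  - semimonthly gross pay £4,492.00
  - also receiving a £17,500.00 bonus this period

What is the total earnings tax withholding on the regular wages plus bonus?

Earnings Tax: taxable = £4,492.00
  £327.60 + 14.38% × (£4,492.00 − £2,800.00) = £327.60 + 14.38% × £1,692.00 = £570.91
Supplemental (34.09% flat on bonus): 34.09% × £17,500.00 = £5,965.75
Total earnings tax: £570.91 + £5,965.75 = £6,536.66

£6,536.66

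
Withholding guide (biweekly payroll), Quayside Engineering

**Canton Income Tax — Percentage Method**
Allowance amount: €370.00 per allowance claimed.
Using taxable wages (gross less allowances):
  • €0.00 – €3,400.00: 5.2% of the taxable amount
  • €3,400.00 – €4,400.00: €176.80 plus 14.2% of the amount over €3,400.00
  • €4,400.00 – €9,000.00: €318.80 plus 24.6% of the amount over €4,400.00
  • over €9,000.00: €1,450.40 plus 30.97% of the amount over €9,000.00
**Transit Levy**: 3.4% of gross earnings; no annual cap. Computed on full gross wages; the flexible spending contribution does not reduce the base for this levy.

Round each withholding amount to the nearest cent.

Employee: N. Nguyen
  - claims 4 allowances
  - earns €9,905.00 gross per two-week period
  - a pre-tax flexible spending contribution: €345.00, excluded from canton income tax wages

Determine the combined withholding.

Canton Income Tax: taxable = €9,905.00 − €345.00 − 4×€370.00 = €8,080.00
  €318.80 + 24.6% × (€8,080.00 − €4,400.00) = €318.80 + 24.6% × €3,680.00 = €1,224.08
Transit Levy: 3.4% × €9,905.00 = €336.77
Total: €1,224.08 + €336.77 = €1,560.85

€1,560.85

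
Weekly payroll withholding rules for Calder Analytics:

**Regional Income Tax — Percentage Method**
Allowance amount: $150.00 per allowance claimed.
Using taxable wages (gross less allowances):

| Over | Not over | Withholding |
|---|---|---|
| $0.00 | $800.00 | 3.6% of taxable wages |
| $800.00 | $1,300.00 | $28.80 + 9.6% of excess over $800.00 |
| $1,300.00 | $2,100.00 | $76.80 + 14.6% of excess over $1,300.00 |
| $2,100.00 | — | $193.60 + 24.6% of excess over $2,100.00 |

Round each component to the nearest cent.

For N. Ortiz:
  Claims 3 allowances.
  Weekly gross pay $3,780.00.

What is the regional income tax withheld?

$496.18

Regional Income Tax: taxable = $3,780.00 − 3×$150.00 = $3,330.00
  $193.60 + 24.6% × ($3,330.00 − $2,100.00) = $193.60 + 24.6% × $1,230.00 = $496.18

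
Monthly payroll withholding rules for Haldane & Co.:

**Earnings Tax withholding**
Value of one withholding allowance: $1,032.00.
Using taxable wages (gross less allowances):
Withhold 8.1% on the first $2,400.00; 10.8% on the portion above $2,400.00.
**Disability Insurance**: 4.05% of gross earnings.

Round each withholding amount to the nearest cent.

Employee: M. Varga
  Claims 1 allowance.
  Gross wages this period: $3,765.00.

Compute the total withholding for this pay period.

Earnings Tax: taxable = $3,765.00 − 1×$1,032.00 = $2,733.00
  $194.40 + 10.8% × ($2,733.00 − $2,400.00) = $194.40 + 10.8% × $333.00 = $230.36
Disability Insurance: 4.05% × $3,765.00 = $152.48
Total: $230.36 + $152.48 = $382.84

$382.84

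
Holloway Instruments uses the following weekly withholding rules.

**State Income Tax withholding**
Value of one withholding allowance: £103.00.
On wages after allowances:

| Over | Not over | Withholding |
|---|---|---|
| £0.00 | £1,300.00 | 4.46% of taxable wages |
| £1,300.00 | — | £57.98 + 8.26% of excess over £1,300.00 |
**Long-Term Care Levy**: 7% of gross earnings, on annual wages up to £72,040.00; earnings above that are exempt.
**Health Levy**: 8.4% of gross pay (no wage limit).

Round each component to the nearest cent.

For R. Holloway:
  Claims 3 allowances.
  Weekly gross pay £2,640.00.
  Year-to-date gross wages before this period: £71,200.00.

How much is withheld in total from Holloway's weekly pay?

State Income Tax: taxable = £2,640.00 − 3×£103.00 = £2,331.00
  £57.98 + 8.26% × (£2,331.00 − £1,300.00) = £57.98 + 8.26% × £1,031.00 = £143.14
Long-Term Care Levy: cap £72,040.00 − YTD £71,200.00 = £840.00 subject; 7% × £840.00 = £58.80
Health Levy: 8.4% × £2,640.00 = £221.76
Total: £143.14 + £58.80 + £221.76 = £423.70

£423.70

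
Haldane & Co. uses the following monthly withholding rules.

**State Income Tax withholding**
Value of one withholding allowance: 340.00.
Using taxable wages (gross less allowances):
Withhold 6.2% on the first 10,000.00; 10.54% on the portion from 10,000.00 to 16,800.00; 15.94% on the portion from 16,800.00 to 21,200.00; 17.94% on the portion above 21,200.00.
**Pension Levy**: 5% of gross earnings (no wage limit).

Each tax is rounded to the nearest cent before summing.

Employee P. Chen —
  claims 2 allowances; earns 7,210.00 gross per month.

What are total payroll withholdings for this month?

765.36

State Income Tax: taxable = 7,210.00 − 2×340.00 = 6,530.00
  6.2% × 6,530.00 = 404.86
Pension Levy: 5% × 7,210.00 = 360.50
Total: 404.86 + 360.50 = 765.36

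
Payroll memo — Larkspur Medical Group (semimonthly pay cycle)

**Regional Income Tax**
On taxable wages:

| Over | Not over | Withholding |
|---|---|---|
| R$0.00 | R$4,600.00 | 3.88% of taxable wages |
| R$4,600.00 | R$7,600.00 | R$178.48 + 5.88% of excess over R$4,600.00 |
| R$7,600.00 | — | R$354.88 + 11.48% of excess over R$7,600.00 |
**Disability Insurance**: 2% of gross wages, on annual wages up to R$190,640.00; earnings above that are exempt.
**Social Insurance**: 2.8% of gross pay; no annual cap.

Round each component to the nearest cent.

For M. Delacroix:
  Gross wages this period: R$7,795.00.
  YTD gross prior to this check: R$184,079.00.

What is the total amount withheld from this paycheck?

Regional Income Tax: taxable = R$7,795.00
  R$354.88 + 11.48% × (R$7,795.00 − R$7,600.00) = R$354.88 + 11.48% × R$195.00 = R$377.27
Disability Insurance: cap R$190,640.00 − YTD R$184,079.00 = R$6,561.00 subject; 2% × R$6,561.00 = R$131.22
Social Insurance: 2.8% × R$7,795.00 = R$218.26
Total: R$377.27 + R$131.22 + R$218.26 = R$726.75

R$726.75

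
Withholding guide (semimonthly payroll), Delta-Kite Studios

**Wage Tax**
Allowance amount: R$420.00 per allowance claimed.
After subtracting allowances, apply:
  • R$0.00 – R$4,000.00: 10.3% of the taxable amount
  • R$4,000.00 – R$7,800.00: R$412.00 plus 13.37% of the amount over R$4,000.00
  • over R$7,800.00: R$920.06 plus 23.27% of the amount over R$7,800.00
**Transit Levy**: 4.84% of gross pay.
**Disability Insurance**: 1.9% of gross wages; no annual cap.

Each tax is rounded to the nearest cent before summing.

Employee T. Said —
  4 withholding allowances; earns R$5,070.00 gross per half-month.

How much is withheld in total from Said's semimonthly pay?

R$690.89

Wage Tax: taxable = R$5,070.00 − 4×R$420.00 = R$3,390.00
  10.3% × R$3,390.00 = R$349.17
Transit Levy: 4.84% × R$5,070.00 = R$245.39
Disability Insurance: 1.9% × R$5,070.00 = R$96.33
Total: R$349.17 + R$245.39 + R$96.33 = R$690.89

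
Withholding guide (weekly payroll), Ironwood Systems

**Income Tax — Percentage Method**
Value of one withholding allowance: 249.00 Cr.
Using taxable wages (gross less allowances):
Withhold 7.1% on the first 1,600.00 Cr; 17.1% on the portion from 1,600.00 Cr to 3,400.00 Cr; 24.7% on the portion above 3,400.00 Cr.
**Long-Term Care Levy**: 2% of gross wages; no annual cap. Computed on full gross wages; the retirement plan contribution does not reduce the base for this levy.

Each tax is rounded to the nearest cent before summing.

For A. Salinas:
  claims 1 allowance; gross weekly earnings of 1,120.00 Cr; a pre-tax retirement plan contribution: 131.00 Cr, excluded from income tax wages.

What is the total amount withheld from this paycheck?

74.94 Cr

Income Tax: taxable = 1,120.00 Cr − 131.00 Cr − 1×249.00 Cr = 740.00 Cr
  7.1% × 740.00 Cr = 52.54 Cr
Long-Term Care Levy: 2% × 1,120.00 Cr = 22.40 Cr
Total: 52.54 Cr + 22.40 Cr = 74.94 Cr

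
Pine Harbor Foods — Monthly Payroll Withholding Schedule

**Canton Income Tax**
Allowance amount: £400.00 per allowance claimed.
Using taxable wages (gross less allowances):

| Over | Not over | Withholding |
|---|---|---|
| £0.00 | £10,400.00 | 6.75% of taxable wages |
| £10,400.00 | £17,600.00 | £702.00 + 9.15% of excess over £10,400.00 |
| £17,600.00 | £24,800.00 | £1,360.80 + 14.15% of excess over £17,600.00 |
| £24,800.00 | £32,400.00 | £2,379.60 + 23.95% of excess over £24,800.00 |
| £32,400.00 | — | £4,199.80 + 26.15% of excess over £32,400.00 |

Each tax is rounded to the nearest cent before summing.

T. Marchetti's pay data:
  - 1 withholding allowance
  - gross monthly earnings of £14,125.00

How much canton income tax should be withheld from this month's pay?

£1,006.24

Canton Income Tax: taxable = £14,125.00 − 1×£400.00 = £13,725.00
  £702.00 + 9.15% × (£13,725.00 − £10,400.00) = £702.00 + 9.15% × £3,325.00 = £1,006.24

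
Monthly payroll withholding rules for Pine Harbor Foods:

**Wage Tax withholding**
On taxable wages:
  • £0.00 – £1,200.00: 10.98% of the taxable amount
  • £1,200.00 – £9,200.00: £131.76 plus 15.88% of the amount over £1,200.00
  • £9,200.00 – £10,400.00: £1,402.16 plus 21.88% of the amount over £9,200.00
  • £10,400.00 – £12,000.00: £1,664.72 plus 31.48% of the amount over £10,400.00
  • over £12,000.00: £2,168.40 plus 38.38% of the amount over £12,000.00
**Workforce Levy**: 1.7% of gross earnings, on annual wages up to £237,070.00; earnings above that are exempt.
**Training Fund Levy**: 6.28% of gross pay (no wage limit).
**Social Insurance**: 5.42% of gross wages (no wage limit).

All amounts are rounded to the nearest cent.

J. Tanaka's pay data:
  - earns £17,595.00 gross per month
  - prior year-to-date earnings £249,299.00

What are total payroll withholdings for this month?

£6,374.38

Wage Tax: taxable = £17,595.00
  £2,168.40 + 38.38% × (£17,595.00 − £12,000.00) = £2,168.40 + 38.38% × £5,595.00 = £4,315.76
Workforce Levy: YTD £249,299.00 ≥ cap £237,070.00 → £0.00
Training Fund Levy: 6.28% × £17,595.00 = £1,104.97
Social Insurance: 5.42% × £17,595.00 = £953.65
Total: £4,315.76 + £0.00 + £1,104.97 + £953.65 = £6,374.38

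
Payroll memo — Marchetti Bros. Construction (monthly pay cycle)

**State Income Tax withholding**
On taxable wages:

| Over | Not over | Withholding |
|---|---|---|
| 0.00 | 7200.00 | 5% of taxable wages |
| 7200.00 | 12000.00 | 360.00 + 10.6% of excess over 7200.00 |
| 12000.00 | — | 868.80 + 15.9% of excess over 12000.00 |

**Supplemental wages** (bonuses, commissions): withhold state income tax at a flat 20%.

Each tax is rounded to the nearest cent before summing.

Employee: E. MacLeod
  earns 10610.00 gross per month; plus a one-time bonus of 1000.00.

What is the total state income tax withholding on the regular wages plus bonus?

State Income Tax: taxable = 10610.00
  360.00 + 10.6% × (10610.00 − 7200.00) = 360.00 + 10.6% × 3410.00 = 721.46
Supplemental (20% flat on bonus): 20% × 1000.00 = 200.00
Total state income tax: 721.46 + 200.00 = 921.46

921.46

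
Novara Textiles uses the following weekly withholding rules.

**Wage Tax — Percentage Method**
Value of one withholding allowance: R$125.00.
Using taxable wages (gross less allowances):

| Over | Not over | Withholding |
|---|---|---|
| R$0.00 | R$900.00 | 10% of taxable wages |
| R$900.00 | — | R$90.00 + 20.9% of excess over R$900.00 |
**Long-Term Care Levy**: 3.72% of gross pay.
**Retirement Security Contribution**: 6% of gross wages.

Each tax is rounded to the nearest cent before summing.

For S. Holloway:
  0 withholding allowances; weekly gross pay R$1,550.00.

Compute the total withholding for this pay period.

Wage Tax: taxable = R$1,550.00
  R$90.00 + 20.9% × (R$1,550.00 − R$900.00) = R$90.00 + 20.9% × R$650.00 = R$225.85
Long-Term Care Levy: 3.72% × R$1,550.00 = R$57.66
Retirement Security Contribution: 6% × R$1,550.00 = R$93.00
Total: R$225.85 + R$57.66 + R$93.00 = R$376.51

R$376.51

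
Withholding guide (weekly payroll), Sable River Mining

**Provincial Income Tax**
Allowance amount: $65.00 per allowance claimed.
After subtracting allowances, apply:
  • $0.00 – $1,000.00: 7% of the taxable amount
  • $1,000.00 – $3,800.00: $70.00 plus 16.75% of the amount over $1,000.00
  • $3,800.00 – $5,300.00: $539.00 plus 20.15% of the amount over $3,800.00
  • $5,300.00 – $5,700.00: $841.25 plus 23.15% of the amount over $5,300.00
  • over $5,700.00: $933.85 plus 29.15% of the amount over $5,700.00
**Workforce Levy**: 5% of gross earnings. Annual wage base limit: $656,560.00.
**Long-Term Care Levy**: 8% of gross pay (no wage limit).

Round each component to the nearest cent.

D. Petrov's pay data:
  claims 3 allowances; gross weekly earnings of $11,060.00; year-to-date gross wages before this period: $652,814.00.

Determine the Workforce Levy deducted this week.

Workforce Levy: cap $656,560.00 − YTD $652,814.00 = $3,746.00 subject; 5% × $3,746.00 = $187.30

$187.30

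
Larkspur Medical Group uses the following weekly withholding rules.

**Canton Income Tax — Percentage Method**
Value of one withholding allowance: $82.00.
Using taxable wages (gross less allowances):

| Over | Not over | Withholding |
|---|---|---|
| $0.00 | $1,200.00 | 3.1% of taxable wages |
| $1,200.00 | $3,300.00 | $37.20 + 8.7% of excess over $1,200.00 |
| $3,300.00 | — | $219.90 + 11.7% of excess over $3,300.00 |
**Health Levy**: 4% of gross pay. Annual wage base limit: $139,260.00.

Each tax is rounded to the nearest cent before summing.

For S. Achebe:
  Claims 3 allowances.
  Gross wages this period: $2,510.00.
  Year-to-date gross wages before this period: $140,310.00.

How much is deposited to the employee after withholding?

Canton Income Tax: taxable = $2,510.00 − 3×$82.00 = $2,264.00
  $37.20 + 8.7% × ($2,264.00 − $1,200.00) = $37.20 + 8.7% × $1,064.00 = $129.77
Health Levy: YTD $140,310.00 ≥ cap $139,260.00 → $0.00
Total withheld: $129.77 + $0.00 = $129.77
Net pay: $2,510.00 − $129.77 = $2,380.23

$2,380.23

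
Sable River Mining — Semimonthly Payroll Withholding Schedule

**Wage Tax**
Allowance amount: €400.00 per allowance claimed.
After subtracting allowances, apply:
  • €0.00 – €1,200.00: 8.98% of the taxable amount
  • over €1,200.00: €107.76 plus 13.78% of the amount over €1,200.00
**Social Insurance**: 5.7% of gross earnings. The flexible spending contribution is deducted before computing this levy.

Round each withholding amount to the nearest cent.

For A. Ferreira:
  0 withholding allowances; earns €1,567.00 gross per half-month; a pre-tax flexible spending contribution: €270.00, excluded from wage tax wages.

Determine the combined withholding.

€195.06

Wage Tax: taxable = €1,567.00 − €270.00 = €1,297.00
  €107.76 + 13.78% × (€1,297.00 − €1,200.00) = €107.76 + 13.78% × €97.00 = €121.13
Social Insurance: 5.7% × €1,297.00 = €73.93
Total: €121.13 + €73.93 = €195.06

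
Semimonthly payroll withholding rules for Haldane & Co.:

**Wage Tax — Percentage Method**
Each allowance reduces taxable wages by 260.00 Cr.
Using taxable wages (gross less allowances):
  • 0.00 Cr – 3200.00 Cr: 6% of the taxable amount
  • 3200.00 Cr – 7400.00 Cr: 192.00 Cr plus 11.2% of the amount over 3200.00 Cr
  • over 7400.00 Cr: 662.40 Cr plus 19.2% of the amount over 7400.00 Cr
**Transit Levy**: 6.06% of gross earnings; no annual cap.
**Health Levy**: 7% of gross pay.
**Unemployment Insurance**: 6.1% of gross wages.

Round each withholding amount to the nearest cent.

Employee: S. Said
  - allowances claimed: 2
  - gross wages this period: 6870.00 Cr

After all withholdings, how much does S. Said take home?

5008.91 Cr

Wage Tax: taxable = 6870.00 Cr − 2×260.00 Cr = 6350.00 Cr
  192.00 Cr + 11.2% × (6350.00 Cr − 3200.00 Cr) = 192.00 Cr + 11.2% × 3150.00 Cr = 544.80 Cr
Transit Levy: 6.06% × 6870.00 Cr = 416.32 Cr
Health Levy: 7% × 6870.00 Cr = 480.90 Cr
Unemployment Insurance: 6.1% × 6870.00 Cr = 419.07 Cr
Total withheld: 544.80 Cr + 416.32 Cr + 480.90 Cr + 419.07 Cr = 1861.09 Cr
Net pay: 6870.00 Cr − 1861.09 Cr = 5008.91 Cr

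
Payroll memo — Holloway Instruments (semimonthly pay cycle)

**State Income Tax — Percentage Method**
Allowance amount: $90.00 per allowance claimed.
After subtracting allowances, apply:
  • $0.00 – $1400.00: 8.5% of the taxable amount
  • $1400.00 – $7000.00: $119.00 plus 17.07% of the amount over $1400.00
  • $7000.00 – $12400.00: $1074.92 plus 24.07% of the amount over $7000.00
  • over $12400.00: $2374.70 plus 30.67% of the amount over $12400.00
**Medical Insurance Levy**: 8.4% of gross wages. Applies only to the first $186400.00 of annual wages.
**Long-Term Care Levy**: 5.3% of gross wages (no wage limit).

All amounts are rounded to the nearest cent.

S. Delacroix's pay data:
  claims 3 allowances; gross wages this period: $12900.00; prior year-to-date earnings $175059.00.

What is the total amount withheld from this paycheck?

State Income Tax: taxable = $12900.00 − 3×$90.00 = $12630.00
  $2374.70 + 30.67% × ($12630.00 − $12400.00) = $2374.70 + 30.67% × $230.00 = $2445.24
Medical Insurance Levy: cap $186400.00 − YTD $175059.00 = $11341.00 subject; 8.4% × $11341.00 = $952.64
Long-Term Care Levy: 5.3% × $12900.00 = $683.70
Total: $2445.24 + $952.64 + $683.70 = $4081.58

$4081.58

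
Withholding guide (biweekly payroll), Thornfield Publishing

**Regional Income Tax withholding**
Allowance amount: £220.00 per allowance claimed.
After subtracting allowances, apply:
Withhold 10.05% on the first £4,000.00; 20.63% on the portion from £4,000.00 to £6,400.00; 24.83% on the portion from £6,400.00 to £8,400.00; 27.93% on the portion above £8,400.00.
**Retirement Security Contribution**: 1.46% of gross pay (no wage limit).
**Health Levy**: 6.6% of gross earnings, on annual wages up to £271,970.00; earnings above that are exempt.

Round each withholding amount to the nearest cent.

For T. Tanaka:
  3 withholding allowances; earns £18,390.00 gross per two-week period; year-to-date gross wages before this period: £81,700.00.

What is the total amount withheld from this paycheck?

£5,481.82

Regional Income Tax: taxable = £18,390.00 − 3×£220.00 = £17,730.00
  £1,393.72 + 27.93% × (£17,730.00 − £8,400.00) = £1,393.72 + 27.93% × £9,330.00 = £3,999.59
Retirement Security Contribution: 1.46% × £18,390.00 = £268.49
Health Levy: 6.6% × £18,390.00 = £1,213.74
Total: £3,999.59 + £268.49 + £1,213.74 = £5,481.82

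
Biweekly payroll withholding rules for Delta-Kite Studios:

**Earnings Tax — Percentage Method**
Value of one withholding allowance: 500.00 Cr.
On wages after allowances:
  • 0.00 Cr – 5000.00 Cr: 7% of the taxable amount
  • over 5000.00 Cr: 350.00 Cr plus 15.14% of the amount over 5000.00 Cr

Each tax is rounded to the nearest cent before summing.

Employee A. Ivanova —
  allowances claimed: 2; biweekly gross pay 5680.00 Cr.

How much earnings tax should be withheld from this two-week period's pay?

Earnings Tax: taxable = 5680.00 Cr − 2×500.00 Cr = 4680.00 Cr
  7% × 4680.00 Cr = 327.60 Cr

327.60 Cr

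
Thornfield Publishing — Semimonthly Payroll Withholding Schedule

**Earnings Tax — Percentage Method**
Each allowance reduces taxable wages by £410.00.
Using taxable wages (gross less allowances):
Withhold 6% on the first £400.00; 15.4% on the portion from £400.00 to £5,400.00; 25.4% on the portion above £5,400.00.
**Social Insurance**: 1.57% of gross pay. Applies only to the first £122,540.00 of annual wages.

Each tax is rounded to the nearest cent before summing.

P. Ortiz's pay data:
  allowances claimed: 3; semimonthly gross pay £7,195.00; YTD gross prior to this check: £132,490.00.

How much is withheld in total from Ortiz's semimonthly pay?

£937.51

Earnings Tax: taxable = £7,195.00 − 3×£410.00 = £5,965.00
  £794.00 + 25.4% × (£5,965.00 − £5,400.00) = £794.00 + 25.4% × £565.00 = £937.51
Social Insurance: YTD £132,490.00 ≥ cap £122,540.00 → £0.00
Total: £937.51 + £0.00 = £937.51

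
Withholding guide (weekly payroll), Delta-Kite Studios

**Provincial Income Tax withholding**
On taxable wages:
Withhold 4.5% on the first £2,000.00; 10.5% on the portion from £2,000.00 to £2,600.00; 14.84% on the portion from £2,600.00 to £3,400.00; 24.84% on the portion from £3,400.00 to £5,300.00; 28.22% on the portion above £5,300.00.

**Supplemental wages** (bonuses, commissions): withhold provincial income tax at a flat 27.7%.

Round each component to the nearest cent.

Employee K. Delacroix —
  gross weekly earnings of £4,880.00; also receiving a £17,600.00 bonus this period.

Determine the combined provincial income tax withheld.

£5,514.55

Provincial Income Tax: taxable = £4,880.00
  £271.72 + 24.84% × (£4,880.00 − £3,400.00) = £271.72 + 24.84% × £1,480.00 = £639.35
Supplemental (27.7% flat on bonus): 27.7% × £17,600.00 = £4,875.20
Total provincial income tax: £639.35 + £4,875.20 = £5,514.55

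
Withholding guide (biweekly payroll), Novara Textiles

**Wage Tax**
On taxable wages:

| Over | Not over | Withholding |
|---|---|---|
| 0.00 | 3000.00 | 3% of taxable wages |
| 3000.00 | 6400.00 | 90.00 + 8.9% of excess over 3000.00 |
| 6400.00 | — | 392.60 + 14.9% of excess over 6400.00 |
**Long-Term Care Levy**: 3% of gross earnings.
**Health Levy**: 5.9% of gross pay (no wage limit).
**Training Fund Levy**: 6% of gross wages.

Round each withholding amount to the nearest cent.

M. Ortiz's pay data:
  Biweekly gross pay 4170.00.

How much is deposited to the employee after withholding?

3354.54

Wage Tax: taxable = 4170.00
  90.00 + 8.9% × (4170.00 − 3000.00) = 90.00 + 8.9% × 1170.00 = 194.13
Long-Term Care Levy: 3% × 4170.00 = 125.10
Health Levy: 5.9% × 4170.00 = 246.03
Training Fund Levy: 6% × 4170.00 = 250.20
Total withheld: 194.13 + 125.10 + 246.03 + 250.20 = 815.46
Net pay: 4170.00 − 815.46 = 3354.54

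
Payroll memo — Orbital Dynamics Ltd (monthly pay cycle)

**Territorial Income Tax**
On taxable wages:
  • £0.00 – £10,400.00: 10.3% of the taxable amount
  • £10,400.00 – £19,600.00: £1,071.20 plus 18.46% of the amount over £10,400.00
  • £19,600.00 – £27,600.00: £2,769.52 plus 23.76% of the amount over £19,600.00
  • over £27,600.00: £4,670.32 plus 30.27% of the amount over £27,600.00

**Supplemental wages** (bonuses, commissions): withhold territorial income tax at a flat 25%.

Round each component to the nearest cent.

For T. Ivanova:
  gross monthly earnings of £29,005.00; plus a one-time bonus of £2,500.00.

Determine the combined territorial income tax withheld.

£5,720.61

Territorial Income Tax: taxable = £29,005.00
  £4,670.32 + 30.27% × (£29,005.00 − £27,600.00) = £4,670.32 + 30.27% × £1,405.00 = £5,095.61
Supplemental (25% flat on bonus): 25% × £2,500.00 = £625.00
Total territorial income tax: £5,095.61 + £625.00 = £5,720.61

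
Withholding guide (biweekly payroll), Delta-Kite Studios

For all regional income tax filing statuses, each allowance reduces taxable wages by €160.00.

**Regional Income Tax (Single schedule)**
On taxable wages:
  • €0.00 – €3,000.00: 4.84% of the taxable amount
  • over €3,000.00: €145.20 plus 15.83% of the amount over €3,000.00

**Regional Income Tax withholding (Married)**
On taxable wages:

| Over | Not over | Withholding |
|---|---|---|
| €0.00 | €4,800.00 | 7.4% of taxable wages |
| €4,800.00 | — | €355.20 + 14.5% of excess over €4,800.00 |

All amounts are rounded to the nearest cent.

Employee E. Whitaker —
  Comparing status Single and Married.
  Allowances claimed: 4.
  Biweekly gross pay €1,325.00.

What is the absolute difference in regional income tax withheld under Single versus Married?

Regional Income Tax (Single): taxable = €1,325.00 − 4×€160.00 = €685.00
  4.84% × €685.00 = €33.15
Regional Income Tax (Married): taxable = €1,325.00 − 4×€160.00 = €685.00
  7.4% × €685.00 = €50.69
Difference: |€33.15 − €50.69| = €17.54 (higher under Married)

€17.54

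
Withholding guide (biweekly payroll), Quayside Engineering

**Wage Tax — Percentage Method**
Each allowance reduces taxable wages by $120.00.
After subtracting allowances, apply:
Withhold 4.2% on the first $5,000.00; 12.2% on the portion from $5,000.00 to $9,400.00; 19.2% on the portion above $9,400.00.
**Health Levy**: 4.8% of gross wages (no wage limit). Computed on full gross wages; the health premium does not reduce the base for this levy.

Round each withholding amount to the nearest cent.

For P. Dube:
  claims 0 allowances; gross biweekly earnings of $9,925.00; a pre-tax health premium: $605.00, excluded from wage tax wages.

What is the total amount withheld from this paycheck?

Wage Tax: taxable = $9,925.00 − $605.00 = $9,320.00
  $210.00 + 12.2% × ($9,320.00 − $5,000.00) = $210.00 + 12.2% × $4,320.00 = $737.04
Health Levy: 4.8% × $9,925.00 = $476.40
Total: $737.04 + $476.40 = $1,213.44

$1,213.44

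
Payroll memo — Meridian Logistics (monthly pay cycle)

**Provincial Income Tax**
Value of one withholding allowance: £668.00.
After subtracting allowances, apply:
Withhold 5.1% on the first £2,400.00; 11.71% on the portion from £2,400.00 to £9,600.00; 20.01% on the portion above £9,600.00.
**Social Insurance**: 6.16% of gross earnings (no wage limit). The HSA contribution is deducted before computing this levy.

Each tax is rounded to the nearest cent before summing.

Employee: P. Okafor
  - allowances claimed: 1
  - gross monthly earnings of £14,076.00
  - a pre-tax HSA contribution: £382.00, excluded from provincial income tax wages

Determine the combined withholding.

£2,494.61

Provincial Income Tax: taxable = £14,076.00 − £382.00 − 1×£668.00 = £13,026.00
  £965.52 + 20.01% × (£13,026.00 − £9,600.00) = £965.52 + 20.01% × £3,426.00 = £1,651.06
Social Insurance: 6.16% × £13,694.00 = £843.55
Total: £1,651.06 + £843.55 = £2,494.61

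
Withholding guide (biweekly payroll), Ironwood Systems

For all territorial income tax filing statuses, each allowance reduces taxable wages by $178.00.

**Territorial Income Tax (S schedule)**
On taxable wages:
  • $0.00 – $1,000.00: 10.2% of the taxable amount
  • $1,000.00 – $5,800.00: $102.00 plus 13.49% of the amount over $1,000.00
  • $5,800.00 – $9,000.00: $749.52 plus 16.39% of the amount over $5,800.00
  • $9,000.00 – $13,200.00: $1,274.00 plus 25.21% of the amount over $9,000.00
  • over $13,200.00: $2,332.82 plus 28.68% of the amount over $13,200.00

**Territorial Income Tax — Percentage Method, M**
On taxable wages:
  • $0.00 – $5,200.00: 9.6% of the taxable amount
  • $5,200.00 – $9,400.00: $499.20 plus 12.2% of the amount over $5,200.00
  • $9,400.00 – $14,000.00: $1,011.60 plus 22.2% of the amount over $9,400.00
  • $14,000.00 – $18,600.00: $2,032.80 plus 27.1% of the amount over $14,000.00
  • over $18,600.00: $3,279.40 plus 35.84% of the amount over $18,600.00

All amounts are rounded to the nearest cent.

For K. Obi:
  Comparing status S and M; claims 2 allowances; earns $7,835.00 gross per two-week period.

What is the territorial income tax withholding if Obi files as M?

$777.24

Territorial Income Tax (M): taxable = $7,835.00 − 2×$178.00 = $7,479.00
  $499.20 + 12.2% × ($7,479.00 − $5,200.00) = $499.20 + 12.2% × $2,279.00 = $777.24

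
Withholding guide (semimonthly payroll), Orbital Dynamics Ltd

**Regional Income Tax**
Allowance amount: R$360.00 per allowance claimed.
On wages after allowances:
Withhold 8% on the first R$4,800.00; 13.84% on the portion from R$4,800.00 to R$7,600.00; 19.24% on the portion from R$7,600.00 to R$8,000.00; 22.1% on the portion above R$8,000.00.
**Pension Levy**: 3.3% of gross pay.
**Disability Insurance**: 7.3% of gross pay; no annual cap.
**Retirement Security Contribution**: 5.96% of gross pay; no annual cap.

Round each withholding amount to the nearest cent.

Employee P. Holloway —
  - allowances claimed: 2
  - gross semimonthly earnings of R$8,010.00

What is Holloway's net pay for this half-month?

Regional Income Tax: taxable = R$8,010.00 − 2×R$360.00 = R$7,290.00
  R$384.00 + 13.84% × (R$7,290.00 − R$4,800.00) = R$384.00 + 13.84% × R$2,490.00 = R$728.62
Pension Levy: 3.3% × R$8,010.00 = R$264.33
Disability Insurance: 7.3% × R$8,010.00 = R$584.73
Retirement Security Contribution: 5.96% × R$8,010.00 = R$477.40
Total withheld: R$728.62 + R$264.33 + R$584.73 + R$477.40 = R$2,055.08
Net pay: R$8,010.00 − R$2,055.08 = R$5,954.92

R$5,954.92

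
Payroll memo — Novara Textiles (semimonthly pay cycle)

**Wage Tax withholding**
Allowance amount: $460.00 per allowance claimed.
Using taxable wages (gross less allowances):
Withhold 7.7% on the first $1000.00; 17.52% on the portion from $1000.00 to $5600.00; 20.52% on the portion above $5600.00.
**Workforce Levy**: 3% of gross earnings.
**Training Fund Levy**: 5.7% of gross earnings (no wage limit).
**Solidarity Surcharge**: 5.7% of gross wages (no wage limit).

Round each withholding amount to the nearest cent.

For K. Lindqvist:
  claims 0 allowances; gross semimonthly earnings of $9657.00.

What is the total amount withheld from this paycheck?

Wage Tax: taxable = $9657.00
  $882.92 + 20.52% × ($9657.00 − $5600.00) = $882.92 + 20.52% × $4057.00 = $1715.42
Workforce Levy: 3% × $9657.00 = $289.71
Training Fund Levy: 5.7% × $9657.00 = $550.45
Solidarity Surcharge: 5.7% × $9657.00 = $550.45
Total: $1715.42 + $289.71 + $550.45 + $550.45 = $3106.03

$3106.03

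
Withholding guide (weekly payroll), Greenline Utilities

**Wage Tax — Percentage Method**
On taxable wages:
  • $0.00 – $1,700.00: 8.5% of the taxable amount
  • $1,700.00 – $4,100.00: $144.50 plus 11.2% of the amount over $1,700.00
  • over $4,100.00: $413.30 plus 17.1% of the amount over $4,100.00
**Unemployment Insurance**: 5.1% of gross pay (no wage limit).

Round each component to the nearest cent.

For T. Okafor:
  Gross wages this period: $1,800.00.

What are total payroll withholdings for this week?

$247.50

Wage Tax: taxable = $1,800.00
  $144.50 + 11.2% × ($1,800.00 − $1,700.00) = $144.50 + 11.2% × $100.00 = $155.70
Unemployment Insurance: 5.1% × $1,800.00 = $91.80
Total: $155.70 + $91.80 = $247.50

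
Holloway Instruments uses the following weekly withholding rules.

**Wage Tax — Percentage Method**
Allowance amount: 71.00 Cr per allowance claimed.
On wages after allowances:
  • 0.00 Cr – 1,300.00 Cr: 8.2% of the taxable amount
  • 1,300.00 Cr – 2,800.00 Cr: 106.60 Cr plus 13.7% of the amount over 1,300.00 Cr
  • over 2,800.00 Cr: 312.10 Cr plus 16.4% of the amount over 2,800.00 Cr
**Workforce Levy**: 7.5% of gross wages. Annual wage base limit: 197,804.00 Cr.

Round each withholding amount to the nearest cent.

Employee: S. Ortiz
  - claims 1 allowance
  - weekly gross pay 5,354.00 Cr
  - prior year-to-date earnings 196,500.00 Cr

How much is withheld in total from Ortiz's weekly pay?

817.11 Cr

Wage Tax: taxable = 5,354.00 Cr − 1×71.00 Cr = 5,283.00 Cr
  312.10 Cr + 16.4% × (5,283.00 Cr − 2,800.00 Cr) = 312.10 Cr + 16.4% × 2,483.00 Cr = 719.31 Cr
Workforce Levy: cap 197,804.00 Cr − YTD 196,500.00 Cr = 1,304.00 Cr subject; 7.5% × 1,304.00 Cr = 97.80 Cr
Total: 719.31 Cr + 97.80 Cr = 817.11 Cr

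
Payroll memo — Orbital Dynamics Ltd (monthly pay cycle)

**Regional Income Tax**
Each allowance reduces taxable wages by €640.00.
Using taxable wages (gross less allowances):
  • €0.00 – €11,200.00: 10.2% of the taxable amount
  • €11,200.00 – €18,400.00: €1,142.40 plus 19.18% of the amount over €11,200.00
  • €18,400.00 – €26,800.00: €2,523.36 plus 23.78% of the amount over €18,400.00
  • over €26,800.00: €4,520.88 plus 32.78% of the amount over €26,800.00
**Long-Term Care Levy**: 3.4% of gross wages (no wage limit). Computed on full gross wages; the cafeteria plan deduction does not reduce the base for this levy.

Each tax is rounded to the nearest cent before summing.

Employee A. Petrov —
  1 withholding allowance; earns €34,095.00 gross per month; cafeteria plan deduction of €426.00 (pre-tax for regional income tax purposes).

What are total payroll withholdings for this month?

Regional Income Tax: taxable = €34,095.00 − €426.00 − 1×€640.00 = €33,029.00
  €4,520.88 + 32.78% × (€33,029.00 − €26,800.00) = €4,520.88 + 32.78% × €6,229.00 = €6,562.75
Long-Term Care Levy: 3.4% × €34,095.00 = €1,159.23
Total: €6,562.75 + €1,159.23 = €7,721.98

€7,721.98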